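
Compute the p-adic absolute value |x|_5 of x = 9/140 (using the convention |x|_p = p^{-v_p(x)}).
|9/140|_5 = 5

Step 1 — compute v_5(x) by factoring powers of 5 out of the numerator and denominator: v_5(9/140) = -1. Step 2 — apply |x|_p = p^{-v_p(x)} = 5^{1} = 5.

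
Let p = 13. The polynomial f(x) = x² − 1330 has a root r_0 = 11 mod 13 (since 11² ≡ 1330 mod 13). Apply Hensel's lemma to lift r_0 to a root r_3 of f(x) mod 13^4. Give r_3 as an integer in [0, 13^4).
r_3 = 8877 (mod 28561)

Hensel's recurrence: r_{i+1} = r_i − f(r_i)·(f′(r_i))^{-1} mod 13^{i+2}, with f′(x) = 2x. Iterate:
  r_0 = 11 (mod 13)
  r_1 = 89 (mod 169)
  r_2 = 89 (mod 2197)
  r_3 = 8877 (mod 28561)
Final: r_3 = 8877, and one checks f(r_3) ≡ 0 mod 13^4.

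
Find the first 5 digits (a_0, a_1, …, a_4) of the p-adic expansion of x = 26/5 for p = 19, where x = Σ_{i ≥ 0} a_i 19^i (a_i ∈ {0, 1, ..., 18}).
(a_0, …, a_4) = (9, 15, 3, 15, 3)

v_19(26/5) = 0 (numerator and denominator both coprime to 19), so x ∈ ℤ_19^×. Compute digits iteratively via a_i = x_i mod 19, x_{i+1} = (x_i − a_i)/19, with x_0 = x:
  x_0 = 26/5;  a_0 = 9;  x_1 = (x_0 − 9)/19 = -1/5
  x_1 = -1/5;  a_1 = 15;  x_2 = (x_1 − 15)/19 = -4/5
  x_2 = -4/5;  a_2 = 3;  x_3 = (x_2 − 3)/19 = -1/5
  x_3 = -1/5;  a_3 = 15;  x_4 = (x_3 − 15)/19 = -4/5
  x_4 = -4/5;  a_4 = 3;  x_5 = (x_4 − 3)/19 = -1/5
Digits: (9, 15, 3, 15, 3).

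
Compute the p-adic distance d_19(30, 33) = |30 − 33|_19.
d_19(30, 33) = 1

Step 1 — x − y = 30 − 33 = -3. Step 2 — v_19(-3) = 0 (factor: -3 = −(19^0 · 3); the sign does not affect v_p). Step 3 — |x − y|_19 = 19^{0} = 1.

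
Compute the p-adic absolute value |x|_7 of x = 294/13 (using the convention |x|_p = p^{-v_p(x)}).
|294/13|_7 = 1/49

Step 1 — compute v_7(x) by factoring powers of 7 out of the numerator and denominator: v_7(294/13) = 2. Step 2 — apply |x|_p = p^{-v_p(x)} = 7^{-2} = 1/49.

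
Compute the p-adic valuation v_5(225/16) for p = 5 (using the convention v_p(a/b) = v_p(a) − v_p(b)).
v_5(225/16) = 2

Factor powers of 5 from the numerator and denominator of the reduced fraction: 225 = 5^2 · 9 and 16 = 5^0 · 16. Apply v_p(a/b) = v_p(a) − v_p(b): v_5(225/16) = 2 − 0 = 2.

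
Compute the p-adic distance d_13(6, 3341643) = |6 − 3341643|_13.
d_13(6, 3341643) = 1/371293

Step 1 — x − y = 6 − 3341643 = -3341637. Step 2 — v_13(-3341637) = 5 (factor: -3341637 = −(13^5 · 9); the sign does not affect v_p). Step 3 — |x − y|_13 = 13^{-5} = 1/371293.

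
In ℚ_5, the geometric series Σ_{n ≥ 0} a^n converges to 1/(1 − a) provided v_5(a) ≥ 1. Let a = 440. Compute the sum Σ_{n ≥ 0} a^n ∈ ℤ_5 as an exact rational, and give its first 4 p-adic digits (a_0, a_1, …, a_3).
Σ a^n = 1/(1 − a) = -1/439;  first 4 digits = (1, 3, 1, 4)

v_5(a) = 1 ≥ 1, so the series converges in ℤ_5 to 1/(1 − a) = 1/(1 − 440) = -1/439. Expand this rational in ℤ_5: compute digits iteratively via d_i = x_i mod 5, x_{i+1} = (x_i − d_i)/5. The first 4 digits are (1, 3, 1, 4).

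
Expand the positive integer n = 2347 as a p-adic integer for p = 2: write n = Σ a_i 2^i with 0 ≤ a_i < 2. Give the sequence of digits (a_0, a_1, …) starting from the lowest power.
(a_0, a_1, …) = (1, 1, 0, 1, 0, 1, 0, 0, 1, 0, 0, 1)

Repeated division by 2 gives the digits low-to-high: 2347 = 1 + 1·2^1 + 1·2^3 + 1·2^5 + 1·2^8 + 1·2^11. Digit sequence: (1, 1, 0, 1, 0, 1, 0, 0, 1, 0, 0, 1).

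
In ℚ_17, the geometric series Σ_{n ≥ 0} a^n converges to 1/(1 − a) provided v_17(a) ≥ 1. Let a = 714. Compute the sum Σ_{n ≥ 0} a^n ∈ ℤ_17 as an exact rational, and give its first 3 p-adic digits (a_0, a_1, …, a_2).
Σ a^n = 1/(1 − a) = -1/713;  first 3 digits = (1, 8, 15)

v_17(a) = 1 ≥ 1, so the series converges in ℤ_17 to 1/(1 − a) = 1/(1 − 714) = -1/713. Expand this rational in ℤ_17: compute digits iteratively via d_i = x_i mod 17, x_{i+1} = (x_i − d_i)/17. The first 3 digits are (1, 8, 15).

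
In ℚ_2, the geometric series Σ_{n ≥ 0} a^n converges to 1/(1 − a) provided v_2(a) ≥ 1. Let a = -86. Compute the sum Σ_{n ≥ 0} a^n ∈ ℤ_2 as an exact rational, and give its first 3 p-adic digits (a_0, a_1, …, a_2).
Σ a^n = 1/(1 − a) = 1/87;  first 3 digits = (1, 1, 1)

v_2(a) = 1 ≥ 1, so the series converges in ℤ_2 to 1/(1 − a) = 1/(1 − (-86)) = 1/87. Expand this rational in ℤ_2: compute digits iteratively via d_i = x_i mod 2, x_{i+1} = (x_i − d_i)/2. The first 3 digits are (1, 1, 1).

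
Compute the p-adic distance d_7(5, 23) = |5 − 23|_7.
d_7(5, 23) = 1

Step 1 — x − y = 5 − 23 = -18. Step 2 — v_7(-18) = 0 (factor: -18 = −(7^0 · 18); the sign does not affect v_p). Step 3 — |x − y|_7 = 7^{0} = 1.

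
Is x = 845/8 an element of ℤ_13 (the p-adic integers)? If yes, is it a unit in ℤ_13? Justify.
x ∈ ℤ_13 but not a unit; v_13(x) = 2 > 0

ℤ_13 = {x ∈ ℚ_13 : v_13(x) ≥ 0} and ℤ_13^× = {x ∈ ℤ_13 : v_13(x) = 0}. Here v_13(845/8) = v_13(num) − v_13(den) = 2; compare against these criteria.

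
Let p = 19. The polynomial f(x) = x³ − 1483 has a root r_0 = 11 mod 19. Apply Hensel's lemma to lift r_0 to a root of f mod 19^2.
r_1 = 87 (mod 361)

Hensel: r_{i+1} = r_i − f(r_i)/f′(r_i) mod 19^{i+2}, where f′(x) = 3x². Iterate:
  r_0 = 11 (mod 19)
  r_1 = 87 (mod 361)
Final: r = 87 with f(r) ≡ 0 mod 19^2.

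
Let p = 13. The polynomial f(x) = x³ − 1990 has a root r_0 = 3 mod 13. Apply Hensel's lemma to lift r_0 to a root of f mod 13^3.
r_2 = 783 (mod 2197)

Hensel: r_{i+1} = r_i − f(r_i)/f′(r_i) mod 13^{i+2}, where f′(x) = 3x². Iterate:
  r_0 = 3 (mod 13)
  r_1 = 107 (mod 169)
  r_2 = 783 (mod 2197)
Final: r = 783 with f(r) ≡ 0 mod 13^3.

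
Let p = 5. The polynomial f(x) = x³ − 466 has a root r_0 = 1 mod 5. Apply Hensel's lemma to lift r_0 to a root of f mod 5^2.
r_1 = 6 (mod 25)

Hensel: r_{i+1} = r_i − f(r_i)/f′(r_i) mod 5^{i+2}, where f′(x) = 3x². Iterate:
  r_0 = 1 (mod 5)
  r_1 = 6 (mod 25)
Final: r = 6 with f(r) ≡ 0 mod 5^2.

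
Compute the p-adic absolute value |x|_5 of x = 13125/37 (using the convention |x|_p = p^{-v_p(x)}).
|13125/37|_5 = 1/625

Step 1 — compute v_5(x) by factoring powers of 5 out of the numerator and denominator: v_5(13125/37) = 4. Step 2 — apply |x|_p = p^{-v_p(x)} = 5^{-4} = 1/625.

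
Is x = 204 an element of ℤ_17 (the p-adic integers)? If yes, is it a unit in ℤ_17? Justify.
x ∈ ℤ_17 but not a unit; v_17(x) = 1 > 0

ℤ_17 = {x ∈ ℚ_17 : v_17(x) ≥ 0} and ℤ_17^× = {x ∈ ℤ_17 : v_17(x) = 0}. Here v_17(204) = v_17(num) − v_17(den) = 1; compare against these criteria.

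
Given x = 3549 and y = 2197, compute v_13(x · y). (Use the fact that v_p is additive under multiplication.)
v_13(7797153) = 5

v_p(x) = 2 (factor: 3549 = 13^2 · 21); v_p(y) = 3 (factor: 2197 = 13^3 · 1). Additivity: v_p(xy) = v_p(x) + v_p(y) = 2 + 3 = 5. (Direct check: xy = 7797153 = 13^5 · (21).)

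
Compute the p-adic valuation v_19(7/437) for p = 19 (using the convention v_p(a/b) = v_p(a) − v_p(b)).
v_19(7/437) = -1

Factor powers of 19 from the numerator and denominator of the reduced fraction: 7 = 19^0 · 7 and 437 = 19^1 · 23. Apply v_p(a/b) = v_p(a) − v_p(b): v_19(7/437) = 0 − 1 = -1.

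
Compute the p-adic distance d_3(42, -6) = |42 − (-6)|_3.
d_3(42, -6) = 1/3

Step 1 — x − y = 42 − (-6) = 48. Step 2 — v_3(48) = 1 (factor: 48 = (3^1 · 16); the sign does not affect v_p). Step 3 — |x − y|_3 = 3^{-1} = 1/3.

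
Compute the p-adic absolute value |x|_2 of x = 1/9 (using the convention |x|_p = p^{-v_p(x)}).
|1/9|_2 = 1

Step 1 — compute v_2(x) by factoring powers of 2 out of the numerator and denominator: v_2(1/9) = 0. Step 2 — apply |x|_p = p^{-v_p(x)} = 2^{0} = 1.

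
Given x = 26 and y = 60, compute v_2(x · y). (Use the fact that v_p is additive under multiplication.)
v_2(1560) = 3

v_p(x) = 1 (factor: 26 = 2^1 · 13); v_p(y) = 2 (factor: 60 = 2^2 · 15). Additivity: v_p(xy) = v_p(x) + v_p(y) = 1 + 2 = 3. (Direct check: xy = 1560 = 2^3 · (195).)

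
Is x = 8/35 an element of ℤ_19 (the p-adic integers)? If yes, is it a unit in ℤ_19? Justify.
x ∈ ℤ_19^× (unit); v_19(x) = 0

ℤ_19 = {x ∈ ℚ_19 : v_19(x) ≥ 0} and ℤ_19^× = {x ∈ ℤ_19 : v_19(x) = 0}. Here v_19(8/35) = v_19(num) − v_19(den) = 0; compare against these criteria.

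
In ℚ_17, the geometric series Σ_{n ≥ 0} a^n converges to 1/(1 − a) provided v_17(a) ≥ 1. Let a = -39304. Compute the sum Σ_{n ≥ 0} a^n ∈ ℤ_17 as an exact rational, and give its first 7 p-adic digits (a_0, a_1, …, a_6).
Σ a^n = 1/(1 − a) = 1/39305;  first 7 digits = (1, 0, 0, 9, 16, 16, 12)

v_17(a) = 3 ≥ 1, so the series converges in ℤ_17 to 1/(1 − a) = 1/(1 − (-39304)) = 1/39305. Expand this rational in ℤ_17: compute digits iteratively via d_i = x_i mod 17, x_{i+1} = (x_i − d_i)/17. The first 7 digits are (1, 0, 0, 9, 16, 16, 12).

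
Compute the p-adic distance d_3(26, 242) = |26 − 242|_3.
d_3(26, 242) = 1/27

Step 1 — x − y = 26 − 242 = -216. Step 2 — v_3(-216) = 3 (factor: -216 = −(3^3 · 8); the sign does not affect v_p). Step 3 — |x − y|_3 = 3^{-3} = 1/27.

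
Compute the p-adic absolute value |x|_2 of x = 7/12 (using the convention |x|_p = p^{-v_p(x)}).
|7/12|_2 = 4

Step 1 — compute v_2(x) by factoring powers of 2 out of the numerator and denominator: v_2(7/12) = -2. Step 2 — apply |x|_p = p^{-v_p(x)} = 2^{2} = 4.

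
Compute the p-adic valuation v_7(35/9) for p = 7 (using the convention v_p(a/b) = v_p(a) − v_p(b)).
v_7(35/9) = 1

Factor powers of 7 from the numerator and denominator of the reduced fraction: 35 = 7^1 · 5 and 9 = 7^0 · 9. Apply v_p(a/b) = v_p(a) − v_p(b): v_7(35/9) = 1 − 0 = 1.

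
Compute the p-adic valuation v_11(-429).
v_11(-429) = 1

v_11(n) is the largest exponent k such that 11^k divides n. Factor out: -429 = -11^1 · 39. (Sign doesn't affect v_p.) So v_11(-429) = 1.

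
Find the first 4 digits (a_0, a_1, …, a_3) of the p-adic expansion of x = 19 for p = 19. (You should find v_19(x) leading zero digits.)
(a_0, …, a_3) = (0, 1, 0, 0)

v_19(19) = 1, so a_0 = ... = a_0 = 0. Factor out: x = 19^1 · u with u = 1 a unit in ℤ_19. Expand u iteratively via a_{v+i} = u_i mod 19, u_{i+1} = (u_i − a_{v+i})/19:
  u_0 = 1;  a_1 = 1;  u_1 = (u_0 − 1)/19 = 0
  u_1 = 0;  a_2 = 0;  u_2 = (u_1 − 0)/19 = 0
  u_2 = 0;  a_3 = 0;  u_3 = (u_2 − 0)/19 = 0
Digits: (0, 1, 0, 0).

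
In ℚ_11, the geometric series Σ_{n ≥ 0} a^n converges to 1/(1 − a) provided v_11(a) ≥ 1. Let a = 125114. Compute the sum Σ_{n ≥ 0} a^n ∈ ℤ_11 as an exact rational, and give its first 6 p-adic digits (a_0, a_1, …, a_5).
Σ a^n = 1/(1 − a) = -1/125113;  first 6 digits = (1, 0, 0, 6, 8, 0)

v_11(a) = 3 ≥ 1, so the series converges in ℤ_11 to 1/(1 − a) = 1/(1 − 125114) = -1/125113. Expand this rational in ℤ_11: compute digits iteratively via d_i = x_i mod 11, x_{i+1} = (x_i − d_i)/11. The first 6 digits are (1, 0, 0, 6, 8, 0).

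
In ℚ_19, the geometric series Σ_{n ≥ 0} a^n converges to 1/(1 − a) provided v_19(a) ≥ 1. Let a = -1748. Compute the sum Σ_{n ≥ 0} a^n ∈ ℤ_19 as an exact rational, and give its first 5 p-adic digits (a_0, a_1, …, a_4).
Σ a^n = 1/(1 − a) = 1/1749;  first 5 digits = (1, 3, 4, 16, 8)

v_19(a) = 1 ≥ 1, so the series converges in ℤ_19 to 1/(1 − a) = 1/(1 − (-1748)) = 1/1749. Expand this rational in ℤ_19: compute digits iteratively via d_i = x_i mod 19, x_{i+1} = (x_i − d_i)/19. The first 5 digits are (1, 3, 4, 16, 8).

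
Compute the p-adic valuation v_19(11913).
v_19(11913) = 2

v_19(n) is the largest exponent k such that 19^k divides n. Factor out: 11913 = 19^2 · 33. (Sign doesn't affect v_p.) So v_19(11913) = 2.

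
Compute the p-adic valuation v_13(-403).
v_13(-403) = 1

v_13(n) is the largest exponent k such that 13^k divides n. Factor out: -403 = -13^1 · 31. (Sign doesn't affect v_p.) So v_13(-403) = 1.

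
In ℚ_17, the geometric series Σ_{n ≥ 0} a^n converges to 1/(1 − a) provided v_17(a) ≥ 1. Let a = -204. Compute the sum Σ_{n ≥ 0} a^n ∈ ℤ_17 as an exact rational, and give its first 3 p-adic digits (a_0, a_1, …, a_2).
Σ a^n = 1/(1 − a) = 1/205;  first 3 digits = (1, 5, 7)

v_17(a) = 1 ≥ 1, so the series converges in ℤ_17 to 1/(1 − a) = 1/(1 − (-204)) = 1/205. Expand this rational in ℤ_17: compute digits iteratively via d_i = x_i mod 17, x_{i+1} = (x_i − d_i)/17. The first 3 digits are (1, 5, 7).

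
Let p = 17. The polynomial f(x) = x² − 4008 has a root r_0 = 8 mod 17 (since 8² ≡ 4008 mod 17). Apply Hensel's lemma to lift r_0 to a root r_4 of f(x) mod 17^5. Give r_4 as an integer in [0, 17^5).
r_4 = 1044845 (mod 1419857)

Hensel's recurrence: r_{i+1} = r_i − f(r_i)·(f′(r_i))^{-1} mod 17^{i+2}, with f′(x) = 2x. Iterate:
  r_0 = 8 (mod 17)
  r_1 = 110 (mod 289)
  r_2 = 3289 (mod 4913)
  r_3 = 42593 (mod 83521)
  r_4 = 1044845 (mod 1419857)
Final: r_4 = 1044845, and one checks f(r_4) ≡ 0 mod 17^5.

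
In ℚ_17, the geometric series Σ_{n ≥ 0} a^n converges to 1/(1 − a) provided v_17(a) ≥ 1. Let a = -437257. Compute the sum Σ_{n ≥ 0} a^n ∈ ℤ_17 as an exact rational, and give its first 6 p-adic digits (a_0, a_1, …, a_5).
Σ a^n = 1/(1 − a) = 1/437258;  first 6 digits = (1, 0, 0, 13, 11, 16)

v_17(a) = 3 ≥ 1, so the series converges in ℤ_17 to 1/(1 − a) = 1/(1 − (-437257)) = 1/437258. Expand this rational in ℤ_17: compute digits iteratively via d_i = x_i mod 17, x_{i+1} = (x_i − d_i)/17. The first 6 digits are (1, 0, 0, 13, 11, 16).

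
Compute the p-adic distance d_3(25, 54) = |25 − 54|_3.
d_3(25, 54) = 1

Step 1 — x − y = 25 − 54 = -29. Step 2 — v_3(-29) = 0 (factor: -29 = −(3^0 · 29); the sign does not affect v_p). Step 3 — |x − y|_3 = 3^{0} = 1.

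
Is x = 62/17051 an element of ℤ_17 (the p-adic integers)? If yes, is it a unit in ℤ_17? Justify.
x ∉ ℤ_17 (v_17(x) = -2 < 0)

ℤ_17 = {x ∈ ℚ_17 : v_17(x) ≥ 0} and ℤ_17^× = {x ∈ ℤ_17 : v_17(x) = 0}. Here v_17(62/17051) = v_17(num) − v_17(den) = -2; compare against these criteria.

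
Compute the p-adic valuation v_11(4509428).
v_11(4509428) = 5

v_11(n) is the largest exponent k such that 11^k divides n. Factor out: 4509428 = 11^5 · 28. (Sign doesn't affect v_p.) So v_11(4509428) = 5.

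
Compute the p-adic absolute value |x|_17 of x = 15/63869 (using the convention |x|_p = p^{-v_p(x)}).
|15/63869|_17 = 4913

Step 1 — compute v_17(x) by factoring powers of 17 out of the numerator and denominator: v_17(15/63869) = -3. Step 2 — apply |x|_p = p^{-v_p(x)} = 17^{3} = 4913.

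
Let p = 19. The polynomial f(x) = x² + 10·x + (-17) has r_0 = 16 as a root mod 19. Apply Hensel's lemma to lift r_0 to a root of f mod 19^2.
r_1 = 187 (mod 361)

Hensel: r_{i+1} = r_i − f(r_i)·(f′(r_i))^{-1} mod 19^{i+2}, f′(x) = 2x + 10. Iterate:
  r_0 = 16 (mod 19)
  r_1 = 187 (mod 361)
Final: r = 187 satisfies f(r) ≡ 0 mod 19^2.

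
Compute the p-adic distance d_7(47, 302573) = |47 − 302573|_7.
d_7(47, 302573) = 1/16807

Step 1 — x − y = 47 − 302573 = -302526. Step 2 — v_7(-302526) = 5 (factor: -302526 = −(7^5 · 18); the sign does not affect v_p). Step 3 — |x − y|_7 = 7^{-5} = 1/16807.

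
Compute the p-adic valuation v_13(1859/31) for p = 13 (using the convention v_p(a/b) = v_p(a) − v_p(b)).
v_13(1859/31) = 2

Factor powers of 13 from the numerator and denominator of the reduced fraction: 1859 = 13^2 · 11 and 31 = 13^0 · 31. Apply v_p(a/b) = v_p(a) − v_p(b): v_13(1859/31) = 2 − 0 = 2.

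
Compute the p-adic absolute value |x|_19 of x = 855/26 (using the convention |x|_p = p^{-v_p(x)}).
|855/26|_19 = 1/19

Step 1 — compute v_19(x) by factoring powers of 19 out of the numerator and denominator: v_19(855/26) = 1. Step 2 — apply |x|_p = p^{-v_p(x)} = 19^{-1} = 1/19.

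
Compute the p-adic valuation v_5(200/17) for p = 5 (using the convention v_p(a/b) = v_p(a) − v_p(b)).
v_5(200/17) = 2

Factor powers of 5 from the numerator and denominator of the reduced fraction: 200 = 5^2 · 8 and 17 = 5^0 · 17. Apply v_p(a/b) = v_p(a) − v_p(b): v_5(200/17) = 2 − 0 = 2.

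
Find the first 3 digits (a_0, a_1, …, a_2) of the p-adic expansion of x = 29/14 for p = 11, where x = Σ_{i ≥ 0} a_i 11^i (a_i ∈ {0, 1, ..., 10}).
(a_0, …, a_2) = (6, 2, 10)

v_11(29/14) = 0 (numerator and denominator both coprime to 11), so x ∈ ℤ_11^×. Compute digits iteratively via a_i = x_i mod 11, x_{i+1} = (x_i − a_i)/11, with x_0 = x:
  x_0 = 29/14;  a_0 = 6;  x_1 = (x_0 − 6)/11 = -5/14
  x_1 = -5/14;  a_1 = 2;  x_2 = (x_1 − 2)/11 = -3/14
  x_2 = -3/14;  a_2 = 10;  x_3 = (x_2 − 10)/11 = -13/14
Digits: (6, 2, 10).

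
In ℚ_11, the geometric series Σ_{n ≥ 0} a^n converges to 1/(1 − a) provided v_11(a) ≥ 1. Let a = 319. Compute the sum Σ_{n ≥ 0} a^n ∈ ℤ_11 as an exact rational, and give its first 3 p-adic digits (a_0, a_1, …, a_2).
Σ a^n = 1/(1 − a) = -1/318;  first 3 digits = (1, 7, 7)

v_11(a) = 1 ≥ 1, so the series converges in ℤ_11 to 1/(1 − a) = 1/(1 − 319) = -1/318. Expand this rational in ℤ_11: compute digits iteratively via d_i = x_i mod 11, x_{i+1} = (x_i − d_i)/11. The first 3 digits are (1, 7, 7).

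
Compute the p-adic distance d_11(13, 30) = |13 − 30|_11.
d_11(13, 30) = 1

Step 1 — x − y = 13 − 30 = -17. Step 2 — v_11(-17) = 0 (factor: -17 = −(11^0 · 17); the sign does not affect v_p). Step 3 — |x − y|_11 = 11^{0} = 1.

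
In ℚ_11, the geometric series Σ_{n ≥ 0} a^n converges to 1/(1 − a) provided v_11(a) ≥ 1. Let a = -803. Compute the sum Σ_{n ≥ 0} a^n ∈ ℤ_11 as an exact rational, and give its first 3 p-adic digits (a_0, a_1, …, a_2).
Σ a^n = 1/(1 − a) = 1/804;  first 3 digits = (1, 4, 9)

v_11(a) = 1 ≥ 1, so the series converges in ℤ_11 to 1/(1 − a) = 1/(1 − (-803)) = 1/804. Expand this rational in ℤ_11: compute digits iteratively via d_i = x_i mod 11, x_{i+1} = (x_i − d_i)/11. The first 3 digits are (1, 4, 9).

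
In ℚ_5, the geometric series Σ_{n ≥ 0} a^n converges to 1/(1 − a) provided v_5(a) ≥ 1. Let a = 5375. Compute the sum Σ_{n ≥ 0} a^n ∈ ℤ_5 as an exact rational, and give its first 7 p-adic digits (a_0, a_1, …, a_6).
Σ a^n = 1/(1 − a) = -1/5374;  first 7 digits = (1, 0, 0, 3, 3, 1, 4)

v_5(a) = 3 ≥ 1, so the series converges in ℤ_5 to 1/(1 − a) = 1/(1 − 5375) = -1/5374. Expand this rational in ℤ_5: compute digits iteratively via d_i = x_i mod 5, x_{i+1} = (x_i − d_i)/5. The first 7 digits are (1, 0, 0, 3, 3, 1, 4).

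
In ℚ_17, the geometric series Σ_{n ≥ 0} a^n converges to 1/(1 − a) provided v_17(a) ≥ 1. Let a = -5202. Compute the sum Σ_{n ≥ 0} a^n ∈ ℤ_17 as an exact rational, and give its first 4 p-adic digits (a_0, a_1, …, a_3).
Σ a^n = 1/(1 − a) = 1/5203;  first 4 digits = (1, 0, 16, 15)

v_17(a) = 2 ≥ 1, so the series converges in ℤ_17 to 1/(1 − a) = 1/(1 − (-5202)) = 1/5203. Expand this rational in ℤ_17: compute digits iteratively via d_i = x_i mod 17, x_{i+1} = (x_i − d_i)/17. The first 4 digits are (1, 0, 16, 15).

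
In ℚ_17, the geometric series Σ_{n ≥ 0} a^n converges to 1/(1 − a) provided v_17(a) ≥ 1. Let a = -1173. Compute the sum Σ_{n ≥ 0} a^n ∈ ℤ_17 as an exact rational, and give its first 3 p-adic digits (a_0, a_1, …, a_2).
Σ a^n = 1/(1 − a) = 1/1174;  first 3 digits = (1, 16, 13)

v_17(a) = 1 ≥ 1, so the series converges in ℤ_17 to 1/(1 − a) = 1/(1 − (-1173)) = 1/1174. Expand this rational in ℤ_17: compute digits iteratively via d_i = x_i mod 17, x_{i+1} = (x_i − d_i)/17. The first 3 digits are (1, 16, 13).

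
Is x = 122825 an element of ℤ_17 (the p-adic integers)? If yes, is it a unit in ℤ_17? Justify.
x ∈ ℤ_17 but not a unit; v_17(x) = 3 > 0

ℤ_17 = {x ∈ ℚ_17 : v_17(x) ≥ 0} and ℤ_17^× = {x ∈ ℤ_17 : v_17(x) = 0}. Here v_17(122825) = v_17(num) − v_17(den) = 3; compare against these criteria.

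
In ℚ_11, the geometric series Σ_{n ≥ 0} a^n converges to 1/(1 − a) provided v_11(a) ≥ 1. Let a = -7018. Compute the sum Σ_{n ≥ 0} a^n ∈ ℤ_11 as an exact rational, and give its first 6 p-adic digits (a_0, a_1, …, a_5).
Σ a^n = 1/(1 − a) = 1/7019;  first 6 digits = (1, 0, 8, 5, 8, 8)

v_11(a) = 2 ≥ 1, so the series converges in ℤ_11 to 1/(1 − a) = 1/(1 − (-7018)) = 1/7019. Expand this rational in ℤ_11: compute digits iteratively via d_i = x_i mod 11, x_{i+1} = (x_i − d_i)/11. The first 6 digits are (1, 0, 8, 5, 8, 8).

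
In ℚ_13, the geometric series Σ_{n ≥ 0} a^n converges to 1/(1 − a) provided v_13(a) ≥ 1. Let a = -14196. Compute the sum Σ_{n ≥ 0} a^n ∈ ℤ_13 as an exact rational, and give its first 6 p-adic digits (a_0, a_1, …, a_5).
Σ a^n = 1/(1 − a) = 1/14197;  first 6 digits = (1, 0, 7, 6, 9, 9)

v_13(a) = 2 ≥ 1, so the series converges in ℤ_13 to 1/(1 − a) = 1/(1 − (-14196)) = 1/14197. Expand this rational in ℤ_13: compute digits iteratively via d_i = x_i mod 13, x_{i+1} = (x_i − d_i)/13. The first 6 digits are (1, 0, 7, 6, 9, 9).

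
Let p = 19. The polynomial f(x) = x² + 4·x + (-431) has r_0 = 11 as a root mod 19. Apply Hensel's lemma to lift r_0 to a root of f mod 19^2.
r_1 = 49 (mod 361)

Hensel: r_{i+1} = r_i − f(r_i)·(f′(r_i))^{-1} mod 19^{i+2}, f′(x) = 2x + 4. Iterate:
  r_0 = 11 (mod 19)
  r_1 = 49 (mod 361)
Final: r = 49 satisfies f(r) ≡ 0 mod 19^2.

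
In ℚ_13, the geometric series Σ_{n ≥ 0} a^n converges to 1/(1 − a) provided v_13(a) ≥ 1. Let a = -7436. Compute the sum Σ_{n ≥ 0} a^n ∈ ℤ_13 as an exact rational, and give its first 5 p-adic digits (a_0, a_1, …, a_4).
Σ a^n = 1/(1 − a) = 1/7437;  first 5 digits = (1, 0, 8, 9, 11)

v_13(a) = 2 ≥ 1, so the series converges in ℤ_13 to 1/(1 − a) = 1/(1 − (-7436)) = 1/7437. Expand this rational in ℤ_13: compute digits iteratively via d_i = x_i mod 13, x_{i+1} = (x_i − d_i)/13. The first 5 digits are (1, 0, 8, 9, 11).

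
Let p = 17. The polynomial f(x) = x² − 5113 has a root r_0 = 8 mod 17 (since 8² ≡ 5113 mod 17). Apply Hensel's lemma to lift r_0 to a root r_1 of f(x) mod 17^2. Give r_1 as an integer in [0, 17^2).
r_1 = 161 (mod 289)

Hensel's recurrence: r_{i+1} = r_i − f(r_i)·(f′(r_i))^{-1} mod 17^{i+2}, with f′(x) = 2x. Iterate:
  r_0 = 8 (mod 17)
  r_1 = 161 (mod 289)
Final: r_1 = 161, and one checks f(r_1) ≡ 0 mod 17^2.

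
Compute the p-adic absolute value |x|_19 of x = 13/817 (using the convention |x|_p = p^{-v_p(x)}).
|13/817|_19 = 19

Step 1 — compute v_19(x) by factoring powers of 19 out of the numerator and denominator: v_19(13/817) = -1. Step 2 — apply |x|_p = p^{-v_p(x)} = 19^{1} = 19.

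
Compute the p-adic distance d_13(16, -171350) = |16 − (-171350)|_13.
d_13(16, -171350) = 1/28561

Step 1 — x − y = 16 − (-171350) = 171366. Step 2 — v_13(171366) = 4 (factor: 171366 = (13^4 · 6); the sign does not affect v_p). Step 3 — |x − y|_13 = 13^{-4} = 1/28561.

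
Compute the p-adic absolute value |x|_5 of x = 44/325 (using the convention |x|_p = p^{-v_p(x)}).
|44/325|_5 = 25

Step 1 — compute v_5(x) by factoring powers of 5 out of the numerator and denominator: v_5(44/325) = -2. Step 2 — apply |x|_p = p^{-v_p(x)} = 5^{2} = 25.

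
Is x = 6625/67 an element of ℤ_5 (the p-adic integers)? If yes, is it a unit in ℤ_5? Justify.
x ∈ ℤ_5 but not a unit; v_5(x) = 3 > 0

ℤ_5 = {x ∈ ℚ_5 : v_5(x) ≥ 0} and ℤ_5^× = {x ∈ ℤ_5 : v_5(x) = 0}. Here v_5(6625/67) = v_5(num) − v_5(den) = 3; compare against these criteria.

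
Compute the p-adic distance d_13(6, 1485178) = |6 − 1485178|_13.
d_13(6, 1485178) = 1/371293

Step 1 — x − y = 6 − 1485178 = -1485172. Step 2 — v_13(-1485172) = 5 (factor: -1485172 = −(13^5 · 4); the sign does not affect v_p). Step 3 — |x − y|_13 = 13^{-5} = 1/371293.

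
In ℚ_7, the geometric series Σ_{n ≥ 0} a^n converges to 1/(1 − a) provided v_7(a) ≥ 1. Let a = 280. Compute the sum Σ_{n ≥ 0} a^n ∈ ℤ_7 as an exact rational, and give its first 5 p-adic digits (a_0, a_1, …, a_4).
Σ a^n = 1/(1 − a) = -1/279;  first 5 digits = (1, 5, 2, 4, 0)

v_7(a) = 1 ≥ 1, so the series converges in ℤ_7 to 1/(1 − a) = 1/(1 − 280) = -1/279. Expand this rational in ℤ_7: compute digits iteratively via d_i = x_i mod 7, x_{i+1} = (x_i − d_i)/7. The first 5 digits are (1, 5, 2, 4, 0).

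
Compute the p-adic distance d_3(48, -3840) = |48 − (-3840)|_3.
d_3(48, -3840) = 1/243

Step 1 — x − y = 48 − (-3840) = 3888. Step 2 — v_3(3888) = 5 (factor: 3888 = (3^5 · 16); the sign does not affect v_p). Step 3 — |x − y|_3 = 3^{-5} = 1/243.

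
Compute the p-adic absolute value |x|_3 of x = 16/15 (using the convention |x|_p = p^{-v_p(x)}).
|16/15|_3 = 3

Step 1 — compute v_3(x) by factoring powers of 3 out of the numerator and denominator: v_3(16/15) = -1. Step 2 — apply |x|_p = p^{-v_p(x)} = 3^{1} = 3.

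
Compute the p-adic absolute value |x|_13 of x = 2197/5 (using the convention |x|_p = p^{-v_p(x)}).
|2197/5|_13 = 1/2197

Step 1 — compute v_13(x) by factoring powers of 13 out of the numerator and denominator: v_13(2197/5) = 3. Step 2 — apply |x|_p = p^{-v_p(x)} = 13^{-3} = 1/2197.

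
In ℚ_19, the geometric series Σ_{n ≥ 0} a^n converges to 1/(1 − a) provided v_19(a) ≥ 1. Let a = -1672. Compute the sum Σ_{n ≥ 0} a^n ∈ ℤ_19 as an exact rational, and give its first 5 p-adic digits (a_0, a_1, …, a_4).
Σ a^n = 1/(1 − a) = 1/1673;  first 5 digits = (1, 7, 6, 9, 14)

v_19(a) = 1 ≥ 1, so the series converges in ℤ_19 to 1/(1 − a) = 1/(1 − (-1672)) = 1/1673. Expand this rational in ℤ_19: compute digits iteratively via d_i = x_i mod 19, x_{i+1} = (x_i − d_i)/19. The first 5 digits are (1, 7, 6, 9, 14).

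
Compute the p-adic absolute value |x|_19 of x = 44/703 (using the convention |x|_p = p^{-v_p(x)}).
|44/703|_19 = 19

Step 1 — compute v_19(x) by factoring powers of 19 out of the numerator and denominator: v_19(44/703) = -1. Step 2 — apply |x|_p = p^{-v_p(x)} = 19^{1} = 19.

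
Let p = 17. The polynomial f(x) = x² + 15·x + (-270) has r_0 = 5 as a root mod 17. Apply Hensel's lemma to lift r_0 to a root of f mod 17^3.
r_2 = 2266 (mod 4913)

Hensel: r_{i+1} = r_i − f(r_i)·(f′(r_i))^{-1} mod 17^{i+2}, f′(x) = 2x + 15. Iterate:
  r_0 = 5 (mod 17)
  r_1 = 243 (mod 289)
  r_2 = 2266 (mod 4913)
Final: r = 2266 satisfies f(r) ≡ 0 mod 17^3.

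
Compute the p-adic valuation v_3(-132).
v_3(-132) = 1

v_3(n) is the largest exponent k such that 3^k divides n. Factor out: -132 = -3^1 · 44. (Sign doesn't affect v_p.) So v_3(-132) = 1.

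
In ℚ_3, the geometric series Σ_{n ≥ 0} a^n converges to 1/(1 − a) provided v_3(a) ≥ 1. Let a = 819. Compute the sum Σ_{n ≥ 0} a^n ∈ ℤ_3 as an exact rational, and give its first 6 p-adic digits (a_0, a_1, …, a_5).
Σ a^n = 1/(1 − a) = -1/818;  first 6 digits = (1, 0, 1, 0, 2, 0)

v_3(a) = 2 ≥ 1, so the series converges in ℤ_3 to 1/(1 − a) = 1/(1 − 819) = -1/818. Expand this rational in ℤ_3: compute digits iteratively via d_i = x_i mod 3, x_{i+1} = (x_i − d_i)/3. The first 6 digits are (1, 0, 1, 0, 2, 0).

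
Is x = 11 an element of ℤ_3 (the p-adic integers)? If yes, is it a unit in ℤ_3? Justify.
x ∈ ℤ_3^× (unit); v_3(x) = 0

ℤ_3 = {x ∈ ℚ_3 : v_3(x) ≥ 0} and ℤ_3^× = {x ∈ ℤ_3 : v_3(x) = 0}. Here v_3(11) = v_3(num) − v_3(den) = 0; compare against these criteria.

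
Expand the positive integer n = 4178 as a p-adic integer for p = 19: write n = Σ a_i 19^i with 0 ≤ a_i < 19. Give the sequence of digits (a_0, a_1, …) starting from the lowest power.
(a_0, a_1, …) = (17, 10, 11)

Repeated division by 19 gives the digits low-to-high: 4178 = 17 + 10·19^1 + 11·19^2. Digit sequence: (17, 10, 11).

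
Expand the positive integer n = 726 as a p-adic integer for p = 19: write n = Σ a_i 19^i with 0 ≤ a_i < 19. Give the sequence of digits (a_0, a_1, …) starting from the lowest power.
(a_0, a_1, …) = (4, 0, 2)

Repeated division by 19 gives the digits low-to-high: 726 = 4 + 2·19^2. Digit sequence: (4, 0, 2).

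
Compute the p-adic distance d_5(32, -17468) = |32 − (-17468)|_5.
d_5(32, -17468) = 1/625

Step 1 — x − y = 32 − (-17468) = 17500. Step 2 — v_5(17500) = 4 (factor: 17500 = (5^4 · 28); the sign does not affect v_p). Step 3 — |x − y|_5 = 5^{-4} = 1/625.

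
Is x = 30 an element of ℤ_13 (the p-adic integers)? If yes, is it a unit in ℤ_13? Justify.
x ∈ ℤ_13^× (unit); v_13(x) = 0

ℤ_13 = {x ∈ ℚ_13 : v_13(x) ≥ 0} and ℤ_13^× = {x ∈ ℤ_13 : v_13(x) = 0}. Here v_13(30) = v_13(num) − v_13(den) = 0; compare against these criteria.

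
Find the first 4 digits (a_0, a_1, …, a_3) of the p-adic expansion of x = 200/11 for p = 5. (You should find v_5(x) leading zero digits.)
(a_0, …, a_3) = (0, 0, 3, 0)

v_5(200/11) = 2, so a_0 = ... = a_1 = 0. Factor out: x = 5^2 · u with u = 8/11 a unit in ℤ_5. Expand u iteratively via a_{v+i} = u_i mod 5, u_{i+1} = (u_i − a_{v+i})/5:
  u_0 = 8/11;  a_2 = 3;  u_1 = (u_0 − 3)/5 = -5/11
  u_1 = -5/11;  a_3 = 0;  u_2 = (u_1 − 0)/5 = -1/11
Digits: (0, 0, 3, 0).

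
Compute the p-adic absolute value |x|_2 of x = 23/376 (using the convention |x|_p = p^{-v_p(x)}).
|23/376|_2 = 8

Step 1 — compute v_2(x) by factoring powers of 2 out of the numerator and denominator: v_2(23/376) = -3. Step 2 — apply |x|_p = p^{-v_p(x)} = 2^{3} = 8.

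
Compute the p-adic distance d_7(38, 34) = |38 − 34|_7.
d_7(38, 34) = 1

Step 1 — x − y = 38 − 34 = 4. Step 2 — v_7(4) = 0 (factor: 4 = (7^0 · 4); the sign does not affect v_p). Step 3 — |x − y|_7 = 7^{0} = 1.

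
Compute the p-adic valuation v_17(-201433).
v_17(-201433) = 3

v_17(n) is the largest exponent k such that 17^k divides n. Factor out: -201433 = -17^3 · 41. (Sign doesn't affect v_p.) So v_17(-201433) = 3.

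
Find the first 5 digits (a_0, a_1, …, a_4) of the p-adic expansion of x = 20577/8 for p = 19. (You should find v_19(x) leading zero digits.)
(a_0, …, a_4) = (0, 0, 0, 17, 11)

v_19(20577/8) = 3, so a_0 = ... = a_2 = 0. Factor out: x = 19^3 · u with u = 3/8 a unit in ℤ_19. Expand u iteratively via a_{v+i} = u_i mod 19, u_{i+1} = (u_i − a_{v+i})/19:
  u_0 = 3/8;  a_3 = 17;  u_1 = (u_0 − 17)/19 = -7/8
  u_1 = -7/8;  a_4 = 11;  u_2 = (u_1 − 11)/19 = -5/8
Digits: (0, 0, 0, 17, 11).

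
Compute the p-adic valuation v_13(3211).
v_13(3211) = 2

v_13(n) is the largest exponent k such that 13^k divides n. Factor out: 3211 = 13^2 · 19. (Sign doesn't affect v_p.) So v_13(3211) = 2.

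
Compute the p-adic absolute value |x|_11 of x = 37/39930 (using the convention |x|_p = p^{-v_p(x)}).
|37/39930|_11 = 1331

Step 1 — compute v_11(x) by factoring powers of 11 out of the numerator and denominator: v_11(37/39930) = -3. Step 2 — apply |x|_p = p^{-v_p(x)} = 11^{3} = 1331.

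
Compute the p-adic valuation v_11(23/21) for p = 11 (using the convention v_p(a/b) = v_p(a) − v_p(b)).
v_11(23/21) = 0

Factor powers of 11 from the numerator and denominator of the reduced fraction: 23 = 11^0 · 23 and 21 = 11^0 · 21. Apply v_p(a/b) = v_p(a) − v_p(b): v_11(23/21) = 0 − 0 = 0.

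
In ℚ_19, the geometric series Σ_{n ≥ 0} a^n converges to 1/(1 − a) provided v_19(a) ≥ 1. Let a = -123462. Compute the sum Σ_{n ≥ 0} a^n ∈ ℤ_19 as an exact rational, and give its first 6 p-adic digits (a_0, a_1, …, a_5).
Σ a^n = 1/(1 − a) = 1/123463;  first 6 digits = (1, 0, 0, 1, 18, 18)

v_19(a) = 3 ≥ 1, so the series converges in ℤ_19 to 1/(1 − a) = 1/(1 − (-123462)) = 1/123463. Expand this rational in ℤ_19: compute digits iteratively via d_i = x_i mod 19, x_{i+1} = (x_i − d_i)/19. The first 6 digits are (1, 0, 0, 1, 18, 18).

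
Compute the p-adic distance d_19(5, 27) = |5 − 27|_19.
d_19(5, 27) = 1

Step 1 — x − y = 5 − 27 = -22. Step 2 — v_19(-22) = 0 (factor: -22 = −(19^0 · 22); the sign does not affect v_p). Step 3 — |x − y|_19 = 19^{0} = 1.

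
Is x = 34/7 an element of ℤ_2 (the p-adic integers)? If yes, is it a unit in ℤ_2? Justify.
x ∈ ℤ_2 but not a unit; v_2(x) = 1 > 0

ℤ_2 = {x ∈ ℚ_2 : v_2(x) ≥ 0} and ℤ_2^× = {x ∈ ℤ_2 : v_2(x) = 0}. Here v_2(34/7) = v_2(num) − v_2(den) = 1; compare against these criteria.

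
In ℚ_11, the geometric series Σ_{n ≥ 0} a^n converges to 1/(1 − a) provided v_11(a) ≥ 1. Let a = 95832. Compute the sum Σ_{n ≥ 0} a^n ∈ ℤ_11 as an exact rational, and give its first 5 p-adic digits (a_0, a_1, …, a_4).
Σ a^n = 1/(1 − a) = -1/95831;  first 5 digits = (1, 0, 0, 6, 6)

v_11(a) = 3 ≥ 1, so the series converges in ℤ_11 to 1/(1 − a) = 1/(1 − 95832) = -1/95831. Expand this rational in ℤ_11: compute digits iteratively via d_i = x_i mod 11, x_{i+1} = (x_i − d_i)/11. The first 5 digits are (1, 0, 0, 6, 6).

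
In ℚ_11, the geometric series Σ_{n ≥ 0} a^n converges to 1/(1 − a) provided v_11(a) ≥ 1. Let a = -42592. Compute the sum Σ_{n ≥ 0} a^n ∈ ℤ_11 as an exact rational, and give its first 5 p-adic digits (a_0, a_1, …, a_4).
Σ a^n = 1/(1 − a) = 1/42593;  first 5 digits = (1, 0, 0, 1, 8)

v_11(a) = 3 ≥ 1, so the series converges in ℤ_11 to 1/(1 − a) = 1/(1 − (-42592)) = 1/42593. Expand this rational in ℤ_11: compute digits iteratively via d_i = x_i mod 11, x_{i+1} = (x_i − d_i)/11. The first 5 digits are (1, 0, 0, 1, 8).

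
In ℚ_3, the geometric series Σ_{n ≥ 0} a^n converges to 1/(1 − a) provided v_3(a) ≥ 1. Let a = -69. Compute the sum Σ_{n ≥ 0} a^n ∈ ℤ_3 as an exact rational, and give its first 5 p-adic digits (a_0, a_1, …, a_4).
Σ a^n = 1/(1 − a) = 1/70;  first 5 digits = (1, 1, 2, 0, 2)

v_3(a) = 1 ≥ 1, so the series converges in ℤ_3 to 1/(1 − a) = 1/(1 − (-69)) = 1/70. Expand this rational in ℤ_3: compute digits iteratively via d_i = x_i mod 3, x_{i+1} = (x_i − d_i)/3. The first 5 digits are (1, 1, 2, 0, 2).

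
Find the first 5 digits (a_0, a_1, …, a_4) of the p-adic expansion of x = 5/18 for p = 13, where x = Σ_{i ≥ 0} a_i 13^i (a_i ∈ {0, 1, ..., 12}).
(a_0, …, a_4) = (1, 5, 9, 0, 5)

v_13(5/18) = 0 (numerator and denominator both coprime to 13), so x ∈ ℤ_13^×. Compute digits iteratively via a_i = x_i mod 13, x_{i+1} = (x_i − a_i)/13, with x_0 = x:
  x_0 = 5/18;  a_0 = 1;  x_1 = (x_0 − 1)/13 = -1/18
  x_1 = -1/18;  a_1 = 5;  x_2 = (x_1 − 5)/13 = -7/18
  x_2 = -7/18;  a_2 = 9;  x_3 = (x_2 − 9)/13 = -13/18
  x_3 = -13/18;  a_3 = 0;  x_4 = (x_3 − 0)/13 = -1/18
  x_4 = -1/18;  a_4 = 5;  x_5 = (x_4 − 5)/13 = -7/18
Digits: (1, 5, 9, 0, 5).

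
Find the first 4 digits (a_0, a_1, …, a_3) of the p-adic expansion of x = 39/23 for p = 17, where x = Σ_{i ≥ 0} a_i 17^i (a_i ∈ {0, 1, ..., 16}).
(a_0, …, a_3) = (15, 14, 8, 15)

v_17(39/23) = 0 (numerator and denominator both coprime to 17), so x ∈ ℤ_17^×. Compute digits iteratively via a_i = x_i mod 17, x_{i+1} = (x_i − a_i)/17, with x_0 = x:
  x_0 = 39/23;  a_0 = 15;  x_1 = (x_0 − 15)/17 = -18/23
  x_1 = -18/23;  a_1 = 14;  x_2 = (x_1 − 14)/17 = -20/23
  x_2 = -20/23;  a_2 = 8;  x_3 = (x_2 − 8)/17 = -12/23
  x_3 = -12/23;  a_3 = 15;  x_4 = (x_3 − 15)/17 = -21/23
Digits: (15, 14, 8, 15).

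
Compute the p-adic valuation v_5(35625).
v_5(35625) = 4

v_5(n) is the largest exponent k such that 5^k divides n. Factor out: 35625 = 5^4 · 57. (Sign doesn't affect v_p.) So v_5(35625) = 4.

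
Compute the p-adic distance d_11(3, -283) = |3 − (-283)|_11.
d_11(3, -283) = 1/11

Step 1 — x − y = 3 − (-283) = 286. Step 2 — v_11(286) = 1 (factor: 286 = (11^1 · 26); the sign does not affect v_p). Step 3 — |x − y|_11 = 11^{-1} = 1/11.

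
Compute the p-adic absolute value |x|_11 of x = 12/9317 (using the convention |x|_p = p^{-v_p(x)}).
|12/9317|_11 = 1331

Step 1 — compute v_11(x) by factoring powers of 11 out of the numerator and denominator: v_11(12/9317) = -3. Step 2 — apply |x|_p = p^{-v_p(x)} = 11^{3} = 1331.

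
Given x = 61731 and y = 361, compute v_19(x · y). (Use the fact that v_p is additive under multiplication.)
v_19(22284891) = 5

v_p(x) = 3 (factor: 61731 = 19^3 · 9); v_p(y) = 2 (factor: 361 = 19^2 · 1). Additivity: v_p(xy) = v_p(x) + v_p(y) = 3 + 2 = 5. (Direct check: xy = 22284891 = 19^5 · (9).)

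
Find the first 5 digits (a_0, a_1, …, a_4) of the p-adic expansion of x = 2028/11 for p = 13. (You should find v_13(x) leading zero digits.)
(a_0, …, a_4) = (0, 0, 7, 9, 4)

v_13(2028/11) = 2, so a_0 = ... = a_1 = 0. Factor out: x = 13^2 · u with u = 12/11 a unit in ℤ_13. Expand u iteratively via a_{v+i} = u_i mod 13, u_{i+1} = (u_i − a_{v+i})/13:
  u_0 = 12/11;  a_2 = 7;  u_1 = (u_0 − 7)/13 = -5/11
  u_1 = -5/11;  a_3 = 9;  u_2 = (u_1 − 9)/13 = -8/11
  u_2 = -8/11;  a_4 = 4;  u_3 = (u_2 − 4)/13 = -4/11
Digits: (0, 0, 7, 9, 4).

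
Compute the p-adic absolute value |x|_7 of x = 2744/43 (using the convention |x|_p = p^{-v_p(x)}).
|2744/43|_7 = 1/343

Step 1 — compute v_7(x) by factoring powers of 7 out of the numerator and denominator: v_7(2744/43) = 3. Step 2 — apply |x|_p = p^{-v_p(x)} = 7^{-3} = 1/343.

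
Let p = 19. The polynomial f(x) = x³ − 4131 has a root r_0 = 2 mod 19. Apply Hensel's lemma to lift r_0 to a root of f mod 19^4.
r_3 = 42372 (mod 130321)

Hensel: r_{i+1} = r_i − f(r_i)/f′(r_i) mod 19^{i+2}, where f′(x) = 3x². Iterate:
  r_0 = 2 (mod 19)
  r_1 = 135 (mod 361)
  r_2 = 1218 (mod 6859)
  r_3 = 42372 (mod 130321)
Final: r = 42372 with f(r) ≡ 0 mod 19^4.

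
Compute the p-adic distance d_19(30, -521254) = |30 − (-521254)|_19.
d_19(30, -521254) = 1/130321

Step 1 — x − y = 30 − (-521254) = 521284. Step 2 — v_19(521284) = 4 (factor: 521284 = (19^4 · 4); the sign does not affect v_p). Step 3 — |x − y|_19 = 19^{-4} = 1/130321.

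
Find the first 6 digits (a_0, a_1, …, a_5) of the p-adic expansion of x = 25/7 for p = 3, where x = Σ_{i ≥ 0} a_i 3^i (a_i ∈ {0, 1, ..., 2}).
(a_0, …, a_5) = (1, 0, 2, 2, 0, 1)

v_3(25/7) = 0 (numerator and denominator both coprime to 3), so x ∈ ℤ_3^×. Compute digits iteratively via a_i = x_i mod 3, x_{i+1} = (x_i − a_i)/3, with x_0 = x:
  x_0 = 25/7;  a_0 = 1;  x_1 = (x_0 − 1)/3 = 6/7
  x_1 = 6/7;  a_1 = 0;  x_2 = (x_1 − 0)/3 = 2/7
  x_2 = 2/7;  a_2 = 2;  x_3 = (x_2 − 2)/3 = -4/7
  x_3 = -4/7;  a_3 = 2;  x_4 = (x_3 − 2)/3 = -6/7
  x_4 = -6/7;  a_4 = 0;  x_5 = (x_4 − 0)/3 = -2/7
  x_5 = -2/7;  a_5 = 1;  x_6 = (x_5 − 1)/3 = -3/7
Digits: (1, 0, 2, 2, 0, 1).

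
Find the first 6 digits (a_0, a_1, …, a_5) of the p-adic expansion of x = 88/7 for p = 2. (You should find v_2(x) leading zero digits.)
(a_0, …, a_5) = (0, 0, 0, 1, 0, 1)

v_2(88/7) = 3, so a_0 = ... = a_2 = 0. Factor out: x = 2^3 · u with u = 11/7 a unit in ℤ_2. Expand u iteratively via a_{v+i} = u_i mod 2, u_{i+1} = (u_i − a_{v+i})/2:
  u_0 = 11/7;  a_3 = 1;  u_1 = (u_0 − 1)/2 = 2/7
  u_1 = 2/7;  a_4 = 0;  u_2 = (u_1 − 0)/2 = 1/7
  u_2 = 1/7;  a_5 = 1;  u_3 = (u_2 − 1)/2 = -3/7
Digits: (0, 0, 0, 1, 0, 1).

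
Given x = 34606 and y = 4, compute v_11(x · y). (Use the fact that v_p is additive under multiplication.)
v_11(138424) = 3

v_p(x) = 3 (factor: 34606 = 11^3 · 26); v_p(y) = 0 (factor: 4 = 11^0 · 4). Additivity: v_p(xy) = v_p(x) + v_p(y) = 3 + 0 = 3. (Direct check: xy = 138424 = 11^3 · (104).)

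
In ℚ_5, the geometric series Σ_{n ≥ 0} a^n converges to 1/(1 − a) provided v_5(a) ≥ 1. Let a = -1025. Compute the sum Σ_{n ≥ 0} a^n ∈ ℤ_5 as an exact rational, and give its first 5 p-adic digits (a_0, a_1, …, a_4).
Σ a^n = 1/(1 − a) = 1/1026;  first 5 digits = (1, 0, 4, 1, 4)

v_5(a) = 2 ≥ 1, so the series converges in ℤ_5 to 1/(1 − a) = 1/(1 − (-1025)) = 1/1026. Expand this rational in ℤ_5: compute digits iteratively via d_i = x_i mod 5, x_{i+1} = (x_i − d_i)/5. The first 5 digits are (1, 0, 4, 1, 4).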